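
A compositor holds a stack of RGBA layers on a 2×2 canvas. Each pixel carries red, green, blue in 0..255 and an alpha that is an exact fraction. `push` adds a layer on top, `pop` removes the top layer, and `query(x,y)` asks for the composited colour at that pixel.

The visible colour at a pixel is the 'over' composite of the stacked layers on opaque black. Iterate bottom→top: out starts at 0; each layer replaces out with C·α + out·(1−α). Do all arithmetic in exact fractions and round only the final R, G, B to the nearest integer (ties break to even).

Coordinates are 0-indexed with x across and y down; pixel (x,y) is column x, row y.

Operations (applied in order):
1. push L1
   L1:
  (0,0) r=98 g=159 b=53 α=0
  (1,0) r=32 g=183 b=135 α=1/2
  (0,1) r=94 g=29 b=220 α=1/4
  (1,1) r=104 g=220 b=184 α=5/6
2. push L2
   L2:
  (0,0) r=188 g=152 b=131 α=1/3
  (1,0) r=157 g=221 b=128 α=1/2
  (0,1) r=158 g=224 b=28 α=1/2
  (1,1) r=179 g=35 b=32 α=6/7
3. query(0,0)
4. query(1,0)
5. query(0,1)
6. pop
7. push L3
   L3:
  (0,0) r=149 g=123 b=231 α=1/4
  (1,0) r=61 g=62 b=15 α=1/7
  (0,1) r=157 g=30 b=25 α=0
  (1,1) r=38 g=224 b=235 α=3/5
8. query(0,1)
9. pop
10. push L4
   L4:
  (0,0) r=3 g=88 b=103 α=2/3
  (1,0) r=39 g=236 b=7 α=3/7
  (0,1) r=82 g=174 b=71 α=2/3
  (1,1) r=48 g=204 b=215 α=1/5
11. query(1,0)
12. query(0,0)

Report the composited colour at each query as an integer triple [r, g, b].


query (0,0) [L1,L2] — begin 0,0,0
after L1 α=0: [0, 0, 0]
after L2 α=1/3: [188/3, 152/3, 131/3]
rounded: [63, 51, 44]

(1,0) stack=L1,L2; from [0,0,0]:
L1 α=1/2: [16, 183/2, 135/2]
L2 α=1/2: [173/2, 625/4, 391/4]
rounded: [86, 156, 98]

at x=0,y=1 over L1,L2:
L1 α=1/4: [47/2, 29/4, 55]
L2 α=1/2: [363/4, 925/8, 83/2]
→ [91, 116, 42]

(0,1) stack=L1,L3; from [0,0,0]:
L1 α=1/4: [47/2, 29/4, 55]
L3 α=0: [47/2, 29/4, 55]
→ [24, 7, 55]

(1,0) stack=L1,L4; from [0,0,0]:
L1 α=1/2: [16, 183/2, 135/2]
L4 α=3/7: [181/7, 1074/7, 291/7]
→ [26, 153, 42]

query (0,0) [L1,L4] — begin 0,0,0
+L1 (α=0) → [0, 0, 0]
+L4 (α=2/3) → [2, 176/3, 206/3]
→ [2, 59, 69]


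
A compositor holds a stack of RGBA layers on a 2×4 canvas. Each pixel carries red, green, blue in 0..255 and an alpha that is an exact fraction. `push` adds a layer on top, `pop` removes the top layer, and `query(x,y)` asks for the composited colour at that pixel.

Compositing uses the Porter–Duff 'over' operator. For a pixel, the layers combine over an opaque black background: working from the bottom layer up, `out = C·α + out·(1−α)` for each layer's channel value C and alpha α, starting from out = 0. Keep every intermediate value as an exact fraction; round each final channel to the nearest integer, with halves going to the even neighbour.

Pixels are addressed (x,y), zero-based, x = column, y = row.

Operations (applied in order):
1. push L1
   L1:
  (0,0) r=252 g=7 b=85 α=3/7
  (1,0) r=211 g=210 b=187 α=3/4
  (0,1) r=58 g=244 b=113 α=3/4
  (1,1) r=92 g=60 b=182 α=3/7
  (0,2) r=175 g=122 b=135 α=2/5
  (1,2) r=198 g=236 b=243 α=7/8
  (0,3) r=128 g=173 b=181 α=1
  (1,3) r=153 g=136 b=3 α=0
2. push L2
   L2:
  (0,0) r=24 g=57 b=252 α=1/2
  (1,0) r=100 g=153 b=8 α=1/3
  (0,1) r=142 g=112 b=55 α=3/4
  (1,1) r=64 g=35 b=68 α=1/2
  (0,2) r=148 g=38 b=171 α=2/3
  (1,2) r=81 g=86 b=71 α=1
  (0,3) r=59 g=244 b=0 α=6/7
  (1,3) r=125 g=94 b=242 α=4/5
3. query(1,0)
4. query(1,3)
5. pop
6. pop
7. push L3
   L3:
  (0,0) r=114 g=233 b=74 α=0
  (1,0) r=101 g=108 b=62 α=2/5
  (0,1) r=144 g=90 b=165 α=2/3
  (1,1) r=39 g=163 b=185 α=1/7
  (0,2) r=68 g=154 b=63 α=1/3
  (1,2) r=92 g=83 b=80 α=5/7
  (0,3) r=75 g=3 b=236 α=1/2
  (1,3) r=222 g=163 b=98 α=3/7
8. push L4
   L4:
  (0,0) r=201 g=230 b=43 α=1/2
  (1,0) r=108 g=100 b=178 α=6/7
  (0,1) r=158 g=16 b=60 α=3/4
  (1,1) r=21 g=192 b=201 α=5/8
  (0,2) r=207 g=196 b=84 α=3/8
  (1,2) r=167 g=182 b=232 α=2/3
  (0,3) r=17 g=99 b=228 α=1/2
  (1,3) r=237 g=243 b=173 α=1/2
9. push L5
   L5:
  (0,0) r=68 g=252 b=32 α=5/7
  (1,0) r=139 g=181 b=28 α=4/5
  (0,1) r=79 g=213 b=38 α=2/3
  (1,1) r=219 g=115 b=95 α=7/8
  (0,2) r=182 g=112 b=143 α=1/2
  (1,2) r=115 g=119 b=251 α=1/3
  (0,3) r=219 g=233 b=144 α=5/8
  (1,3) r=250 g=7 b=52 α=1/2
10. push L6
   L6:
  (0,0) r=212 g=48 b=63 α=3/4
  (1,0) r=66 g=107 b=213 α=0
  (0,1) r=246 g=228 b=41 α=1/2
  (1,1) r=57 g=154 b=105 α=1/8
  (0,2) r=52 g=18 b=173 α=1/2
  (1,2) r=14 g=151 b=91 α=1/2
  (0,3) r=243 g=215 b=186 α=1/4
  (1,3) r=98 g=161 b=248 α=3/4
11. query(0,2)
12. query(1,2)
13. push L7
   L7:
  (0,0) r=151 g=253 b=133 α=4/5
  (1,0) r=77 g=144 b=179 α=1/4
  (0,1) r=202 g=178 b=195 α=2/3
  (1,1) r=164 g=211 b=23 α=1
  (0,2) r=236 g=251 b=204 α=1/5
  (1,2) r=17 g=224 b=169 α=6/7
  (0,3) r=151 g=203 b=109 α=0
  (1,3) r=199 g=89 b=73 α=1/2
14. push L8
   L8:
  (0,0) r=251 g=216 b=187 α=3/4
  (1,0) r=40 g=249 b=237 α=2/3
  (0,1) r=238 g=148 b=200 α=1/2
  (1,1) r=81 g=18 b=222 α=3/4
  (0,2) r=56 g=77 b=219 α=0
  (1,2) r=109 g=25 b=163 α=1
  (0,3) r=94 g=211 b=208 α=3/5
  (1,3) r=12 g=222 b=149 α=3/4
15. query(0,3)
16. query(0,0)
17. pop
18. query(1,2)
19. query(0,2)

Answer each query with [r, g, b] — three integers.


query (1,0) [L1,L2] — begin 0,0,0
after L1 α=3/4: [633/4, 315/2, 561/4]
after L2 α=1/3: [833/6, 156, 577/6]
= [139, 156, 96]

at x=1,y=3 over L1,L2:
L1 α=0: [0, 0, 0]
L2 α=4/5: [100, 376/5, 968/5]
= [100, 75, 194]

query (0,2) [L3,L4,L5,L6] — begin 0,0,0
+L3 (α=1/3) → [68/3, 154/3, 21]
+L4 (α=3/8) → [2203/24, 1267/12, 357/8]
+L5 (α=1/2) → [6571/48, 2611/24, 1501/16]
+L6 (α=1/2) → [9067/96, 3043/48, 4269/32]
→ [94, 63, 133]

(1,2) stack=L3,L4,L5,L6; from [0,0,0]:
after L3 α=5/7: [460/7, 415/7, 400/7]
after L4 α=2/3: [2798/21, 2963/21, 1216/7]
after L5 α=1/3: [8011/63, 8425/63, 4189/21]
after L6 α=1/2: [8893/126, 8969/63, 3050/21]
→ [71, 142, 145]

query (0,3) [L3,L4,L5,L6,L7,L8] — begin 0,0,0
after L3 α=1/2: [75/2, 3/2, 118]
after L4 α=1/2: [109/4, 201/4, 173]
after L5 α=5/8: [4707/32, 5263/32, 1239/8]
after L6 α=1/4: [21897/128, 22669/128, 5205/32]
after L7 α=0: [21897/128, 22669/128, 5205/32]
after L8 α=3/5: [7989/64, 63181/320, 15189/80]
= [125, 197, 190]

at x=0,y=0 over L3,L4,L5,L6,L7,L8:
+L3 (α=0) → [0, 0, 0]
+L4 (α=1/2) → [201/2, 115, 43/2]
+L5 (α=5/7) → [541/7, 1490/7, 29]
+L6 (α=3/4) → [4993/28, 1249/14, 109/2]
+L7 (α=4/5) → [4381/28, 15417/70, 1173/10]
+L8 (α=3/4) → [25465/112, 60777/280, 6783/40]
→ [227, 217, 170]

at x=1,y=2 over L3,L4,L5,L6,L7:
after L3 α=5/7: [460/7, 415/7, 400/7]
after L4 α=2/3: [2798/21, 2963/21, 1216/7]
after L5 α=1/3: [8011/63, 8425/63, 4189/21]
after L6 α=1/2: [8893/126, 8969/63, 3050/21]
after L7 α=6/7: [21745/882, 93641/441, 24344/147]
→ [25, 212, 166]

(0,2) stack=L3,L4,L5,L6,L7; from [0,0,0]:
+L3 (α=1/3) → [68/3, 154/3, 21]
+L4 (α=3/8) → [2203/24, 1267/12, 357/8]
+L5 (α=1/2) → [6571/48, 2611/24, 1501/16]
+L6 (α=1/2) → [9067/96, 3043/48, 4269/32]
+L7 (α=1/5) → [14731/120, 1211/12, 5901/40]
→ [123, 101, 148]


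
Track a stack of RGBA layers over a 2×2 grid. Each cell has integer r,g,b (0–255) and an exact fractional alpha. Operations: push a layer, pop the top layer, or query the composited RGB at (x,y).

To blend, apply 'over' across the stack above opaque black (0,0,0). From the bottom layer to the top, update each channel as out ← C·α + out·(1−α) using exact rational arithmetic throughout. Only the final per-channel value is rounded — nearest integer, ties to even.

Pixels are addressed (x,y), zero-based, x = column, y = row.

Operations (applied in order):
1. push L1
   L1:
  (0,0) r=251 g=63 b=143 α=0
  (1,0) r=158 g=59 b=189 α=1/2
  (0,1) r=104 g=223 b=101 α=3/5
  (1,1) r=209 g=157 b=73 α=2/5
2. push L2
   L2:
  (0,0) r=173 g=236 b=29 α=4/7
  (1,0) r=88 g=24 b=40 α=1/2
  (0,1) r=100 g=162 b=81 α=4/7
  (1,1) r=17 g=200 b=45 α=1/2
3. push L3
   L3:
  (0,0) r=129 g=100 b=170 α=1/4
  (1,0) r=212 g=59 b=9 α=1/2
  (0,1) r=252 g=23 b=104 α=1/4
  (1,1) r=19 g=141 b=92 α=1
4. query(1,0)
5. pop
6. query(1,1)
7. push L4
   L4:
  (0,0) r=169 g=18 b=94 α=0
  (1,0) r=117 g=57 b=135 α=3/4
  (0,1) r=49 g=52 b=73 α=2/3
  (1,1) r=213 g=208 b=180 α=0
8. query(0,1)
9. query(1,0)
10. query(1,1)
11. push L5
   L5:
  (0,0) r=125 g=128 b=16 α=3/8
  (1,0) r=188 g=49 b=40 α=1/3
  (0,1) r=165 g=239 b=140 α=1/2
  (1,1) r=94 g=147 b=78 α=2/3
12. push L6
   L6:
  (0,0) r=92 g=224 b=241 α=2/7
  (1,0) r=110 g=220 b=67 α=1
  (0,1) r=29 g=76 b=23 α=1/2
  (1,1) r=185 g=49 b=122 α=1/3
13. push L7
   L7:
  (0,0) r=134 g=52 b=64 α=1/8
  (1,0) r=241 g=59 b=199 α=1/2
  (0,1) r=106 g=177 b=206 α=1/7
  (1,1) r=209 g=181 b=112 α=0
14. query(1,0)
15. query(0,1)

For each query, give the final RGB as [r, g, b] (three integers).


at x=1,y=0 over L1,L2,L3:
+L1 (α=1/2) → [79, 59/2, 189/2]
+L2 (α=1/2) → [167/2, 107/4, 269/4]
+L3 (α=1/2) → [591/4, 343/8, 305/8]
= [148, 43, 38]

(1,1) stack=L1,L2; from [0,0,0]:
L1 α=2/5: [418/5, 314/5, 146/5]
L2 α=1/2: [503/10, 657/5, 371/10]
rounded: [50, 131, 37]

at x=0,y=1 over L1,L2,L4:
+L1 (α=3/5) → [312/5, 669/5, 303/5]
+L2 (α=4/7) → [2936/35, 5247/35, 2529/35]
+L4 (α=2/3) → [2122/35, 8887/105, 7639/105]
= [61, 85, 73]

at x=1,y=0 over L1,L2,L4:
after L1 α=1/2: [79, 59/2, 189/2]
after L2 α=1/2: [167/2, 107/4, 269/4]
after L4 α=3/4: [869/8, 791/16, 1889/16]
rounded: [109, 49, 118]

(1,1) stack=L1,L2,L4; from [0,0,0]:
L1 α=2/5: [418/5, 314/5, 146/5]
L2 α=1/2: [503/10, 657/5, 371/10]
L4 α=0: [503/10, 657/5, 371/10]
rounded: [50, 131, 37]

(1,0) stack=L1,L2,L4,L5,L6,L7; from [0,0,0]:
+L1 (α=1/2) → [79, 59/2, 189/2]
+L2 (α=1/2) → [167/2, 107/4, 269/4]
+L4 (α=3/4) → [869/8, 791/16, 1889/16]
+L5 (α=1/3) → [1621/12, 1183/24, 2209/24]
+L6 (α=1) → [110, 220, 67]
+L7 (α=1/2) → [351/2, 279/2, 133]
→ [176, 140, 133]

query (0,1) [L1,L2,L4,L5,L6,L7] — begin 0,0,0
L1 α=3/5: [312/5, 669/5, 303/5]
L2 α=4/7: [2936/35, 5247/35, 2529/35]
L4 α=2/3: [2122/35, 8887/105, 7639/105]
L5 α=1/2: [7897/70, 16991/105, 22339/210]
L6 α=1/2: [9927/140, 24971/210, 27169/420]
L7 α=1/7: [37201/490, 31166/245, 41589/490]
→ [76, 127, 85]


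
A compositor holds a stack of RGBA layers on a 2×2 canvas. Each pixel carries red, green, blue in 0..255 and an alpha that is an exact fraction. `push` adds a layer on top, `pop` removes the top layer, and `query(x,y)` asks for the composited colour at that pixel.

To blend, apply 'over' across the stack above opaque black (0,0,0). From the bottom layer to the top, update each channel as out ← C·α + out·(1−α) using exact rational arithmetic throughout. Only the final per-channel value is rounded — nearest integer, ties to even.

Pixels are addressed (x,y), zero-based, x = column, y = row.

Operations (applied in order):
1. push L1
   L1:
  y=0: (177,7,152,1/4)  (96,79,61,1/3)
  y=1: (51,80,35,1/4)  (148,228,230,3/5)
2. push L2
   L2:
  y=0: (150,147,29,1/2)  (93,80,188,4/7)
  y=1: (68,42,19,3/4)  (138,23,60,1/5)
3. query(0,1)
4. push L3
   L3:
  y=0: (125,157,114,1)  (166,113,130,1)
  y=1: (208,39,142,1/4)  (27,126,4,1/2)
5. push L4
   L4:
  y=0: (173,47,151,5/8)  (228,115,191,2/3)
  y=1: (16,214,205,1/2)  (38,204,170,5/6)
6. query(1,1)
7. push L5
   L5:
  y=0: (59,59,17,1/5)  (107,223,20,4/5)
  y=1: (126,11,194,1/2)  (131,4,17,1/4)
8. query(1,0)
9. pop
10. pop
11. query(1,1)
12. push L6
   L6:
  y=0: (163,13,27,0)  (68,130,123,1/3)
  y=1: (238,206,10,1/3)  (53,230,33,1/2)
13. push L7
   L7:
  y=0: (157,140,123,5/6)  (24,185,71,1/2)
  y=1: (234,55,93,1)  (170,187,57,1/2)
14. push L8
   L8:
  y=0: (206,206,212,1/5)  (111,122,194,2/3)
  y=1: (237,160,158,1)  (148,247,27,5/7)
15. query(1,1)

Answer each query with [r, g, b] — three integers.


at x=0,y=1 over L1,L2:
after L1 α=1/4: [51/4, 20, 35/4]
after L2 α=3/4: [867/16, 73/2, 263/16]
rounded: [54, 36, 16]

at x=1,y=1 over L1,L2,L3,L4:
L1 α=3/5: [444/5, 684/5, 138]
L2 α=1/5: [2466/25, 2851/25, 612/5]
L3 α=1/2: [3141/50, 6001/50, 316/5]
L4 α=5/6: [12641/300, 57001/300, 761/5]
→ [42, 190, 152]

at x=1,y=0 over L1,L2,L3,L4,L5:
after L1 α=1/3: [32, 79/3, 61/3]
after L2 α=4/7: [468/7, 57, 813/7]
after L3 α=1: [166, 113, 130]
after L4 α=2/3: [622/3, 343/3, 512/3]
after L5 α=4/5: [1906/15, 3019/15, 752/15]
→ [127, 201, 50]

at x=1,y=1 over L1,L2,L3:
L1 α=3/5: [444/5, 684/5, 138]
L2 α=1/5: [2466/25, 2851/25, 612/5]
L3 α=1/2: [3141/50, 6001/50, 316/5]
= [63, 120, 63]

query (1,1) [L1,L2,L3,L6,L7,L8] — begin 0,0,0
after L1 α=3/5: [444/5, 684/5, 138]
after L2 α=1/5: [2466/25, 2851/25, 612/5]
after L3 α=1/2: [3141/50, 6001/50, 316/5]
after L6 α=1/2: [5791/100, 17501/100, 481/10]
after L7 α=1/2: [22791/200, 36201/200, 1051/20]
after L8 α=5/7: [96791/700, 159701/700, 343/10]
= [138, 228, 34]


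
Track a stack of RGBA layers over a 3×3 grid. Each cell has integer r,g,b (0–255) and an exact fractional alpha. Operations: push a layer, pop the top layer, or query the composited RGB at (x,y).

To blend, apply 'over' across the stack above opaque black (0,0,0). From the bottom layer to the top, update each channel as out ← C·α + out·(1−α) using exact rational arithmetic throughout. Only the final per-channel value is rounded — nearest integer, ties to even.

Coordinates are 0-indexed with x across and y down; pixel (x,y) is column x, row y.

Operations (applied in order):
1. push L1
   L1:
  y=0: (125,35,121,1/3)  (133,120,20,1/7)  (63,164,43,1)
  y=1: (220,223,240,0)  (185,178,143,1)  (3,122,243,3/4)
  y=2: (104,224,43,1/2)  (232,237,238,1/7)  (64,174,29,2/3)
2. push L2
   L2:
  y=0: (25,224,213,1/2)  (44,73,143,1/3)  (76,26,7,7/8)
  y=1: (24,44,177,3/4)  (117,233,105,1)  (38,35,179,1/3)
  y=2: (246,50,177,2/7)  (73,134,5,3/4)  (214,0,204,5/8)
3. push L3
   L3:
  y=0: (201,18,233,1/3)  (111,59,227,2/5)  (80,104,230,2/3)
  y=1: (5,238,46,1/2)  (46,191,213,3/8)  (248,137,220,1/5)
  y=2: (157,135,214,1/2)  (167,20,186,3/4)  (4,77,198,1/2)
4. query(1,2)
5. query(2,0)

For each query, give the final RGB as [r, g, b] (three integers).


(1,2) stack=L1,L2,L3; from [0,0,0]:
+L1 (α=1/7) → [232/7, 237/7, 34]
+L2 (α=3/4) → [1765/28, 3051/28, 49/4]
+L3 (α=3/4) → [15793/112, 4731/112, 2281/16]
→ [141, 42, 143]

at x=2,y=0 over L1,L2,L3:
after L1 α=1: [63, 164, 43]
after L2 α=7/8: [595/8, 173/4, 23/2]
after L3 α=2/3: [625/8, 335/4, 943/6]
= [78, 84, 157]


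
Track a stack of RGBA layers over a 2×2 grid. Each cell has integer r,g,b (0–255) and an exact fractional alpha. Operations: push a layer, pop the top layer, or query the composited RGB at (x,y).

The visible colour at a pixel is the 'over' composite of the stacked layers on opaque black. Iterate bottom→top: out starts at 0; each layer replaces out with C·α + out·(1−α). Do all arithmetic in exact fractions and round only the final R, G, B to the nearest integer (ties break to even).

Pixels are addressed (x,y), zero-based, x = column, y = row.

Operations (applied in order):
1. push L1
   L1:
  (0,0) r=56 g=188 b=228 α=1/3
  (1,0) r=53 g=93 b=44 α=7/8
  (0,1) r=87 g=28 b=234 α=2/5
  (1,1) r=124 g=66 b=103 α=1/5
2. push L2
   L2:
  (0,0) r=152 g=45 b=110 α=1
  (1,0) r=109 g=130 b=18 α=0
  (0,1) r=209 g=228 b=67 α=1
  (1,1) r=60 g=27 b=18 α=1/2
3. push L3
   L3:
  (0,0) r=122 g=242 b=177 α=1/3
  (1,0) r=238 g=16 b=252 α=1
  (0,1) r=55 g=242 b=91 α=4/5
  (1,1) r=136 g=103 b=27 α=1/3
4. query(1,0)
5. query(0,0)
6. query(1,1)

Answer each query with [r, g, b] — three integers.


at x=1,y=0 over L1,L2,L3:
after L1 α=7/8: [371/8, 651/8, 77/2]
after L2 α=0: [371/8, 651/8, 77/2]
after L3 α=1: [238, 16, 252]
= [238, 16, 252]

query (0,0) [L1,L2,L3] — begin 0,0,0
L1 α=1/3: [56/3, 188/3, 76]
L2 α=1: [152, 45, 110]
L3 α=1/3: [142, 332/3, 397/3]
= [142, 111, 132]

at x=1,y=1 over L1,L2,L3:
after L1 α=1/5: [124/5, 66/5, 103/5]
after L2 α=1/2: [212/5, 201/10, 193/10]
after L3 α=1/3: [368/5, 716/15, 328/15]
rounded: [74, 48, 22]


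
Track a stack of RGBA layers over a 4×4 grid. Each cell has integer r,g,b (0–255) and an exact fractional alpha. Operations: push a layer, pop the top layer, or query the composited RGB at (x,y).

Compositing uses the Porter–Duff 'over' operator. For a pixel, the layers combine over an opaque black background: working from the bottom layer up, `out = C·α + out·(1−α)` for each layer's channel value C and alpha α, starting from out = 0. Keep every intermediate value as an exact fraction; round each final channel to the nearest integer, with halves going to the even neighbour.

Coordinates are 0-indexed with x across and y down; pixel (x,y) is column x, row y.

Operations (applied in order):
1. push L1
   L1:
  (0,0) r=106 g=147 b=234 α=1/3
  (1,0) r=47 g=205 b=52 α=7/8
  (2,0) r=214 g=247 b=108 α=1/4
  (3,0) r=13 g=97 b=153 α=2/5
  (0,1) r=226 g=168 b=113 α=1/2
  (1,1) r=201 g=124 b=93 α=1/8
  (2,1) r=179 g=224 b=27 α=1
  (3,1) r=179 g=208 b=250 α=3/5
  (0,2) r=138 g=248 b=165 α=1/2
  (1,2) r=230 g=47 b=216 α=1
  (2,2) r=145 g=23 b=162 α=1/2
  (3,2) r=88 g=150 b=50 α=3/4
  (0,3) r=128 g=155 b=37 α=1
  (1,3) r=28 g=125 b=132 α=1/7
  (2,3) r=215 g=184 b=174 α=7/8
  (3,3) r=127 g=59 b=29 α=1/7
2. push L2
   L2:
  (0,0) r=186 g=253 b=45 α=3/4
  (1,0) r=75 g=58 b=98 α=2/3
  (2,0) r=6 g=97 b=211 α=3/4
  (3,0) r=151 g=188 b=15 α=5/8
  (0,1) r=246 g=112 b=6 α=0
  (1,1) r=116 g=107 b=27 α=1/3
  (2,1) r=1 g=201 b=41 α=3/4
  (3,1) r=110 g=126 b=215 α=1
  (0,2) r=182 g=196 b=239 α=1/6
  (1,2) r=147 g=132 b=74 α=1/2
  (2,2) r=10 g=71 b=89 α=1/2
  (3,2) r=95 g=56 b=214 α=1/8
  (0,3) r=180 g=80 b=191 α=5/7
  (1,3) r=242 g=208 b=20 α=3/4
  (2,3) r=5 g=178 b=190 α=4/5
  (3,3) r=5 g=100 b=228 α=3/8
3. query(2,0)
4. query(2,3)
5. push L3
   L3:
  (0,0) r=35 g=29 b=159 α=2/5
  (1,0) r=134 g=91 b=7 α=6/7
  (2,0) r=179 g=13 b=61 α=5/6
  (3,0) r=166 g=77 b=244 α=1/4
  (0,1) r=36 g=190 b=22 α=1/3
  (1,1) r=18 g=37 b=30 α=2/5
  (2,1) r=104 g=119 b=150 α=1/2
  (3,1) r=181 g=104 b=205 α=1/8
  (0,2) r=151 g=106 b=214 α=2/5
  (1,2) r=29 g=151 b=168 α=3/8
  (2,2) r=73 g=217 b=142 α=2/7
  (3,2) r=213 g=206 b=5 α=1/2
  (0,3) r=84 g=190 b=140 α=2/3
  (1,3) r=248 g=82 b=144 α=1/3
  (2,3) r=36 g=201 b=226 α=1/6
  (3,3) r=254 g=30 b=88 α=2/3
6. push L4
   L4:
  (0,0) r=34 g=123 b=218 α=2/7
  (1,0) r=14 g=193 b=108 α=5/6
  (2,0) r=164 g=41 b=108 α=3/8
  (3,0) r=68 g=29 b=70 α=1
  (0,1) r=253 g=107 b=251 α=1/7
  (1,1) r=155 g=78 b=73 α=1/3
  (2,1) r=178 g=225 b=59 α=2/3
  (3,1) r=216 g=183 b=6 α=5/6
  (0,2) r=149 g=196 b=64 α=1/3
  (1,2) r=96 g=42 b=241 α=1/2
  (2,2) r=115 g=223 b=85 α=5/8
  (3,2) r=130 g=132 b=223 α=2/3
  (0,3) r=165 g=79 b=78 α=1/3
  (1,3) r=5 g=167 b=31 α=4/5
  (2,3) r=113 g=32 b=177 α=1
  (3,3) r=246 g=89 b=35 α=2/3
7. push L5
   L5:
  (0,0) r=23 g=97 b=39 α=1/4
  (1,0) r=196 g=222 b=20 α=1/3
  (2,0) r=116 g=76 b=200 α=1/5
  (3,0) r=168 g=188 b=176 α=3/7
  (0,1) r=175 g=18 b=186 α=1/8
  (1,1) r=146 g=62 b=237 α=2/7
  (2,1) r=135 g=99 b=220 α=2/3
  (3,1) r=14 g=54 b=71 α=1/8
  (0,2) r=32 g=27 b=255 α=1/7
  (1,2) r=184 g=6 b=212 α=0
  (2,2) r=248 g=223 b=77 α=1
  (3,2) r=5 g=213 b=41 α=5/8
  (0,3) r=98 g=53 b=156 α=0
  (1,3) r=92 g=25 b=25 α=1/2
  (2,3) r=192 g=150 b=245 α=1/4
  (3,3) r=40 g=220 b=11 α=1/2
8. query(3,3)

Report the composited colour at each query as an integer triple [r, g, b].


query (2,0) [L1,L2] — begin 0,0,0
+L1 (α=1/4) → [107/2, 247/4, 27]
+L2 (α=3/4) → [143/8, 1411/16, 165]
rounded: [18, 88, 165]

query (2,3) [L1,L2] — begin 0,0,0
L1 α=7/8: [1505/8, 161, 609/4]
L2 α=4/5: [333/8, 873/5, 3649/20]
rounded: [42, 175, 182]

query (3,3) [L1,L2,L3,L4,L5] — begin 0,0,0
L1 α=1/7: [127/7, 59/7, 29/7]
L2 α=3/8: [185/14, 2395/56, 4933/56]
L3 α=2/3: [7297/42, 5755/168, 14789/168]
L4 α=2/3: [27961/126, 35659/504, 26549/504]
L5 α=1/2: [33001/252, 146539/1008, 32093/1008]
→ [131, 145, 32]


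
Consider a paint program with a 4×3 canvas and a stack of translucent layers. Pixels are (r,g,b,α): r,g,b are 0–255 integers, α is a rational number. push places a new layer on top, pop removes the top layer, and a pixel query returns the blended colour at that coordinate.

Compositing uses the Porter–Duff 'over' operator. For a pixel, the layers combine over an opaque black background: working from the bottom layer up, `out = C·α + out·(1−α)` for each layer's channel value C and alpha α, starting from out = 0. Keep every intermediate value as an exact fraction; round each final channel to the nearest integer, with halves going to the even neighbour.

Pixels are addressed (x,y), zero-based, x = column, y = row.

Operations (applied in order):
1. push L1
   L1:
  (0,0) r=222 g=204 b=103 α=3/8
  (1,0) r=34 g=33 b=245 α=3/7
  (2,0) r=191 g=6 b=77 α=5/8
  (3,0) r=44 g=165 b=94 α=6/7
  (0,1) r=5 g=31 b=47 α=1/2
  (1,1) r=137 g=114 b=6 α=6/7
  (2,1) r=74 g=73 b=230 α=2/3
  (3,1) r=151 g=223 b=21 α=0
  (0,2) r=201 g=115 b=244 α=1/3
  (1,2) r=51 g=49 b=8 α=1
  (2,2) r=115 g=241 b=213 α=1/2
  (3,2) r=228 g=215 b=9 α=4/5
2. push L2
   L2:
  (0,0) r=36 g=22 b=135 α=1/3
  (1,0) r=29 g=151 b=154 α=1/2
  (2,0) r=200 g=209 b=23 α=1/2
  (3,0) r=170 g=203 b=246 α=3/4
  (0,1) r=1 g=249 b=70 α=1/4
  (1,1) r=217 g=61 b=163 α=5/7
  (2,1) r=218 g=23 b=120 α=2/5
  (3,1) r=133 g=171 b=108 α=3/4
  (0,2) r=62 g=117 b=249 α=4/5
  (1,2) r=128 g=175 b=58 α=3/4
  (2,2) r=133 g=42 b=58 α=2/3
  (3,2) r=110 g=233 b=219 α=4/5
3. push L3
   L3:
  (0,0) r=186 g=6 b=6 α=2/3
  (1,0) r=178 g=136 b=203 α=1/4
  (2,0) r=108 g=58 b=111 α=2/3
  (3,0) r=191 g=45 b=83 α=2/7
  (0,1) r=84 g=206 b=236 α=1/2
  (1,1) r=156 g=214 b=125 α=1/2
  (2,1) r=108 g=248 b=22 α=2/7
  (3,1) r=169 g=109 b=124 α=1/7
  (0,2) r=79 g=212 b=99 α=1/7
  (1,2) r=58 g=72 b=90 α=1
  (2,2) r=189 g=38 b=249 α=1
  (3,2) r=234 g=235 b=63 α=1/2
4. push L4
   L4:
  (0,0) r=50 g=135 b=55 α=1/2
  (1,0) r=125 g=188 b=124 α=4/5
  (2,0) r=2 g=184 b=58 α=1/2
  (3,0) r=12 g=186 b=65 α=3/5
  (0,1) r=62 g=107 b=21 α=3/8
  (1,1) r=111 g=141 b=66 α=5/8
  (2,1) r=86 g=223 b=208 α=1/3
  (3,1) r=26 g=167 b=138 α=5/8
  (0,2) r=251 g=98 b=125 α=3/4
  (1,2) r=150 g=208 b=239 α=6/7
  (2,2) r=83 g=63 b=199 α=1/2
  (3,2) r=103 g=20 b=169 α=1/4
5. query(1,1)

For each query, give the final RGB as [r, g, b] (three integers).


query (1,1) [L1,L2,L3,L4] — begin 0,0,0
after L1 α=6/7: [822/7, 684/7, 36/7]
after L2 α=5/7: [9239/49, 3503/49, 5777/49]
after L3 α=1/2: [16883/98, 13989/98, 5951/49]
after L4 α=5/8: [105039/784, 111057/784, 34023/392]
rounded: [134, 142, 87]


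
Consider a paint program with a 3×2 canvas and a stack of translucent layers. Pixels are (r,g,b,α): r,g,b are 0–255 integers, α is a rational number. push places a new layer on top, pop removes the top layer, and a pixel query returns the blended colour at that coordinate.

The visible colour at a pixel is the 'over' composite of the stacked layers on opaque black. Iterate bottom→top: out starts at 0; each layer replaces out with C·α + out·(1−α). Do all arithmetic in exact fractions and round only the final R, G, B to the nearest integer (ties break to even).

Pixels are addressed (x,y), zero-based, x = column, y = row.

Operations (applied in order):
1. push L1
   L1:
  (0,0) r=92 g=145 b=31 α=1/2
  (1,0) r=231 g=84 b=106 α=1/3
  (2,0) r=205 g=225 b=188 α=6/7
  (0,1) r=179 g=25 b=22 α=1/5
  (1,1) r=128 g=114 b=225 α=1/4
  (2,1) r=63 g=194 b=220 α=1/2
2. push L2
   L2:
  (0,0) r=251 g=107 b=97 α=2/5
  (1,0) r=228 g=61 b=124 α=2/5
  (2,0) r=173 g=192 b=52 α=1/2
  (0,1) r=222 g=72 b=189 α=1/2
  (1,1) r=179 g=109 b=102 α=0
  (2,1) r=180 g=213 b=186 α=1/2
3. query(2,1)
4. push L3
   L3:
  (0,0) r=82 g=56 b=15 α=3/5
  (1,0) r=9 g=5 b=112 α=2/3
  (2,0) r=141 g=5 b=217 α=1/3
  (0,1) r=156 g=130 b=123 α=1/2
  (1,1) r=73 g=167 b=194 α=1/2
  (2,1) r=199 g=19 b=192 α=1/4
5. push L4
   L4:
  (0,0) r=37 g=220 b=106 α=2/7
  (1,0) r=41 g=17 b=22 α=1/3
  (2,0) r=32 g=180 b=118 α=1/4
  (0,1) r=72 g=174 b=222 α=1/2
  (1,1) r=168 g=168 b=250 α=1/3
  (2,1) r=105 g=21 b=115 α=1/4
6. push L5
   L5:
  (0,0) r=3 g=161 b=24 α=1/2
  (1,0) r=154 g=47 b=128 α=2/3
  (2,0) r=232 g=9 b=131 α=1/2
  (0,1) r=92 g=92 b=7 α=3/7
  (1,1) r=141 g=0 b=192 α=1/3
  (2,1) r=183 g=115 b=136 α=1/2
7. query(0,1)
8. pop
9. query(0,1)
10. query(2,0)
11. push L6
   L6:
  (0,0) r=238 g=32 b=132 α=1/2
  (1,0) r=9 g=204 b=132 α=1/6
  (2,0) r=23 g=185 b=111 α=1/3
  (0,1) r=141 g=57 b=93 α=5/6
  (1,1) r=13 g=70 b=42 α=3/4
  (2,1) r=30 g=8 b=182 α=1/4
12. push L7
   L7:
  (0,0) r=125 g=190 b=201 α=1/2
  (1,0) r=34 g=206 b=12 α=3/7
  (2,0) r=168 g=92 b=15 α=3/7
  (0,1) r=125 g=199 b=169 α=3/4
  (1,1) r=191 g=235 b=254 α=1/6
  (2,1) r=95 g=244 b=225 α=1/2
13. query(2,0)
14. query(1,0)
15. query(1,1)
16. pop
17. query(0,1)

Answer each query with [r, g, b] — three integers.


query (2,1) [L1,L2] — begin 0,0,0
L1 α=1/2: [63/2, 97, 110]
L2 α=1/2: [423/4, 155, 148]
= [106, 155, 148]

query (0,1) [L1,L2,L3,L4,L5] — begin 0,0,0
+L1 (α=1/5) → [179/5, 5, 22/5]
+L2 (α=1/2) → [1289/10, 77/2, 967/10]
+L3 (α=1/2) → [2849/20, 337/4, 2197/20]
+L4 (α=1/2) → [4289/40, 1033/8, 6637/40]
+L5 (α=3/7) → [1007/10, 1585/14, 6847/70]
→ [101, 113, 98]

(0,1) stack=L1,L2,L3,L4; from [0,0,0]:
after L1 α=1/5: [179/5, 5, 22/5]
after L2 α=1/2: [1289/10, 77/2, 967/10]
after L3 α=1/2: [2849/20, 337/4, 2197/20]
after L4 α=1/2: [4289/40, 1033/8, 6637/40]
= [107, 129, 166]

at x=2,y=0 over L1,L2,L3,L4:
+L1 (α=6/7) → [1230/7, 1350/7, 1128/7]
+L2 (α=1/2) → [2441/14, 1347/7, 746/7]
+L3 (α=1/3) → [3428/21, 2729/21, 3011/21]
+L4 (α=1/4) → [913/7, 3989/28, 3837/28]
→ [130, 142, 137]

at x=2,y=0 over L1,L2,L3,L4,L6,L7:
+L1 (α=6/7) → [1230/7, 1350/7, 1128/7]
+L2 (α=1/2) → [2441/14, 1347/7, 746/7]
+L3 (α=1/3) → [3428/21, 2729/21, 3011/21]
+L4 (α=1/4) → [913/7, 3989/28, 3837/28]
+L6 (α=1/3) → [1987/21, 2193/14, 1797/14]
+L7 (α=3/7) → [18532/147, 6318/49, 3909/49]
→ [126, 129, 80]

query (1,0) [L1,L2,L3,L4,L6,L7] — begin 0,0,0
L1 α=1/3: [77, 28, 106/3]
L2 α=2/5: [687/5, 206/5, 354/5]
L3 α=2/3: [259/5, 256/15, 1474/15]
L4 α=1/3: [241/5, 767/45, 3278/45]
L6 α=1/6: [125/3, 2603/54, 2233/27]
L7 α=3/7: [806/21, 21892/189, 9904/189]
rounded: [38, 116, 52]

query (1,1) [L1,L2,L3,L4,L6,L7] — begin 0,0,0
+L1 (α=1/4) → [32, 57/2, 225/4]
+L2 (α=0) → [32, 57/2, 225/4]
+L3 (α=1/2) → [105/2, 391/4, 1001/8]
+L4 (α=1/3) → [91, 727/6, 667/4]
+L6 (α=3/4) → [65/2, 1987/24, 1171/16]
+L7 (α=1/6) → [707/12, 15575/144, 9919/96]
→ [59, 108, 103]

(0,1) stack=L1,L2,L3,L4,L6; from [0,0,0]:
+L1 (α=1/5) → [179/5, 5, 22/5]
+L2 (α=1/2) → [1289/10, 77/2, 967/10]
+L3 (α=1/2) → [2849/20, 337/4, 2197/20]
+L4 (α=1/2) → [4289/40, 1033/8, 6637/40]
+L6 (α=5/6) → [32489/240, 3313/48, 25237/240]
→ [135, 69, 105]


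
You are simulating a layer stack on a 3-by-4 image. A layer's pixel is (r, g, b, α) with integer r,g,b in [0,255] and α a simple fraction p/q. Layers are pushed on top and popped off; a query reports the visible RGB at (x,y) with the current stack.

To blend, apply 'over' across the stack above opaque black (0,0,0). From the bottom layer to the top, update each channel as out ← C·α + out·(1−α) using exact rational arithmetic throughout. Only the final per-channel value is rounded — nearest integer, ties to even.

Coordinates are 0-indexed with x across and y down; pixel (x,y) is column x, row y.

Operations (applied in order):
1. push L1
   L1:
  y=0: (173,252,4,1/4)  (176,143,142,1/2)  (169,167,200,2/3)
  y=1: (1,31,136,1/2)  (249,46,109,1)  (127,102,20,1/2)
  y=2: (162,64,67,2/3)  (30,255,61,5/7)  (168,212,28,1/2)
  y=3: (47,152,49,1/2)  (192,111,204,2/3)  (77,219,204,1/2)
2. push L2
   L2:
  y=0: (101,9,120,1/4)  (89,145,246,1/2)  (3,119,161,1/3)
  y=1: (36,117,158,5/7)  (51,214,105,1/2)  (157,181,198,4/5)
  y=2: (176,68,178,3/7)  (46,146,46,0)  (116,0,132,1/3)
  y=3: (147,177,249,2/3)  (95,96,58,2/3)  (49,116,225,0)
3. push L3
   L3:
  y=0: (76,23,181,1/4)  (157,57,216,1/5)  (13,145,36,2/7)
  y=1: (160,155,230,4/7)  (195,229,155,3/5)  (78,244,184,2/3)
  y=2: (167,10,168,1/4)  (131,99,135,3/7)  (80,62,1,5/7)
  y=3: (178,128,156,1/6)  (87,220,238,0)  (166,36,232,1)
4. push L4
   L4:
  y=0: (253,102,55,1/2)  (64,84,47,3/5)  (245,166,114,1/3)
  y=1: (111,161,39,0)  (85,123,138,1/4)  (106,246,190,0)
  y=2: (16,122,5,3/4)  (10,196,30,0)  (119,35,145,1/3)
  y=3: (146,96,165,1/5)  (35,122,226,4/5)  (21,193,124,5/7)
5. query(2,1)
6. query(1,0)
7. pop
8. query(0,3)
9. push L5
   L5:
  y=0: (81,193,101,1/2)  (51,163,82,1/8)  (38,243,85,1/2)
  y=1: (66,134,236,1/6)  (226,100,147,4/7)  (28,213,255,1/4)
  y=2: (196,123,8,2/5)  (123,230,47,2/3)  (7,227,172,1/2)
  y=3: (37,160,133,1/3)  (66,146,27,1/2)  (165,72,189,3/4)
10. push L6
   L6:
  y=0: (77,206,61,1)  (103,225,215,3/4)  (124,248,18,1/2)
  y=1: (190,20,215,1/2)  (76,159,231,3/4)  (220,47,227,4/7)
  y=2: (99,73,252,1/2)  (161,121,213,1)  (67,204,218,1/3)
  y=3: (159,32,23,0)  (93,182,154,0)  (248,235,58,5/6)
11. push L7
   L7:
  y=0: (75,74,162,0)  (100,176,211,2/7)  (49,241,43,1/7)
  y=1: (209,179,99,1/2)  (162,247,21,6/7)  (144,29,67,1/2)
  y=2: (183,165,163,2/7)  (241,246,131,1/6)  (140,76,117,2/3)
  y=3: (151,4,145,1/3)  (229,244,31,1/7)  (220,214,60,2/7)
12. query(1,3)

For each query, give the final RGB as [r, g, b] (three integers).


at x=2,y=1 over L1,L2,L3,L4:
+L1 (α=1/2) → [127/2, 51, 10]
+L2 (α=4/5) → [1383/10, 155, 802/5]
+L3 (α=2/3) → [981/10, 643/3, 2642/15]
+L4 (α=0) → [981/10, 643/3, 2642/15]
→ [98, 214, 176]

at x=1,y=0 over L1,L2,L3,L4:
L1 α=1/2: [88, 143/2, 71]
L2 α=1/2: [177/2, 433/4, 317/2]
L3 α=1/5: [511/5, 98, 170]
L4 α=3/5: [1982/25, 448/5, 481/5]
→ [79, 90, 96]

at x=0,y=3 over L1,L2,L3:
+L1 (α=1/2) → [47/2, 76, 49/2]
+L2 (α=2/3) → [635/6, 430/3, 1045/6]
+L3 (α=1/6) → [4243/36, 1267/9, 6161/36]
= [118, 141, 171]

at x=1,y=3 over L1,L2,L3,L5,L6,L7:
+L1 (α=2/3) → [128, 74, 136]
+L2 (α=2/3) → [106, 266/3, 84]
+L3 (α=0) → [106, 266/3, 84]
+L5 (α=1/2) → [86, 352/3, 111/2]
+L6 (α=0) → [86, 352/3, 111/2]
+L7 (α=1/7) → [745/7, 948/7, 52]
→ [106, 135, 52]


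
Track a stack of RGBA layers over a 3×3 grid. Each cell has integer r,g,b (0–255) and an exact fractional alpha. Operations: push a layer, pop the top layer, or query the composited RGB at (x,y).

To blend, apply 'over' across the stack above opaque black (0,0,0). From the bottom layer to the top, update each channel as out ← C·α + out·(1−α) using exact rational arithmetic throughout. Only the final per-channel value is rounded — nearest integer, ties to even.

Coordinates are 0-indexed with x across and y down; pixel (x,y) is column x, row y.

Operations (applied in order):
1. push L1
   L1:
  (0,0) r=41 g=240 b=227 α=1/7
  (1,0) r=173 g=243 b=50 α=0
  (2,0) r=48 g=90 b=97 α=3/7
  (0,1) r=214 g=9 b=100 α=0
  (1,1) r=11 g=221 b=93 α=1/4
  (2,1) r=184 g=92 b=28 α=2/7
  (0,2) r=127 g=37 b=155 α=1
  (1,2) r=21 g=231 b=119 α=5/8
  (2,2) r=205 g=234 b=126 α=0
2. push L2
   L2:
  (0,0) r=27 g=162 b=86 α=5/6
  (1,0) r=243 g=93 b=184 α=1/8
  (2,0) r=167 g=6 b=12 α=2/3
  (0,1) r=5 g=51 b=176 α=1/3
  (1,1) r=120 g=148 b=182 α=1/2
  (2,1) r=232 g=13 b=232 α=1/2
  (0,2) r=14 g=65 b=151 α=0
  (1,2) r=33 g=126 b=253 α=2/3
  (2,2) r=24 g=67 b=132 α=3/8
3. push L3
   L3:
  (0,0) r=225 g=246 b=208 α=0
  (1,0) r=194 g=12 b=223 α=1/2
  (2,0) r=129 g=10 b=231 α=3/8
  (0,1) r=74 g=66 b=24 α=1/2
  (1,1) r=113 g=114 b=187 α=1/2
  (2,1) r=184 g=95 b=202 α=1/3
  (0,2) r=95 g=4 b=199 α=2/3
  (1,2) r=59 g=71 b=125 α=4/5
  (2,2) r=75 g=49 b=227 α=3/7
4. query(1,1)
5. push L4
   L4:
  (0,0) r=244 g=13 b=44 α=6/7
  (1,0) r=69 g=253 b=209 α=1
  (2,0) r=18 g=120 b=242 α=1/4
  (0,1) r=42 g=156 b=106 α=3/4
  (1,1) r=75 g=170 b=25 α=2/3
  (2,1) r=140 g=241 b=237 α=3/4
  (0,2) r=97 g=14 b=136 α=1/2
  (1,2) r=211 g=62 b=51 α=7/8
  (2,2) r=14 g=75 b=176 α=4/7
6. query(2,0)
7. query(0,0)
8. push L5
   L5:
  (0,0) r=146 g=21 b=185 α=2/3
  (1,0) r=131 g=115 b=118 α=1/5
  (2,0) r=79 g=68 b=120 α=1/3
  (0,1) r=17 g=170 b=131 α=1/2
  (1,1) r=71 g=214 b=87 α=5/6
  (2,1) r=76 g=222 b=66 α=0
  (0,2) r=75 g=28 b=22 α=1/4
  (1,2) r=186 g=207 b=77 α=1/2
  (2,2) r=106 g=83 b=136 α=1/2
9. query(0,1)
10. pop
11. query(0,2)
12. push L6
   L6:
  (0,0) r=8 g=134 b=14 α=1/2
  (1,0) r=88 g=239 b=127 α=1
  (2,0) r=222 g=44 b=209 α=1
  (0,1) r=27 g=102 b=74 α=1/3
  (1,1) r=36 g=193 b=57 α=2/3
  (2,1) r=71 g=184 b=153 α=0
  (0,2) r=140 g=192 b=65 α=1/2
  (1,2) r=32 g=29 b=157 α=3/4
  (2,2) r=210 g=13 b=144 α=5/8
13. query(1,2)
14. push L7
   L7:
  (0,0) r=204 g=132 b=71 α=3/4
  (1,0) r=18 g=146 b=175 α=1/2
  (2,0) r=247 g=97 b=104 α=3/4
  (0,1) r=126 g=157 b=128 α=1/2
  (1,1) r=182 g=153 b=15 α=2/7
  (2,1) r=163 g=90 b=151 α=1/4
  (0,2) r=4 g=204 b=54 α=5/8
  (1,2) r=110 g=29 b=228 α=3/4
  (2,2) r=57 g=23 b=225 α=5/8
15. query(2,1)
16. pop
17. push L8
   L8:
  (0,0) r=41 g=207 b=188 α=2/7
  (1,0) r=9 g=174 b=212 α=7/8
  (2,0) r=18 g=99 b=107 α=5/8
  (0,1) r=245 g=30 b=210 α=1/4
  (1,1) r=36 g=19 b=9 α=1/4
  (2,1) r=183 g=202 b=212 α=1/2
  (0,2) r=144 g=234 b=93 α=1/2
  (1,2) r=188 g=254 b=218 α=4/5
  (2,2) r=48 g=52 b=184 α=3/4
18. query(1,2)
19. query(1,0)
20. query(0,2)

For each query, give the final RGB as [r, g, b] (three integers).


(1,1) stack=L1,L2,L3; from [0,0,0]:
after L1 α=1/4: [11/4, 221/4, 93/4]
after L2 α=1/2: [491/8, 813/8, 821/8]
after L3 α=1/2: [1395/16, 1725/16, 2317/16]
rounded: [87, 108, 145]

at x=2,y=0 over L1,L2,L3,L4:
+L1 (α=3/7) → [144/7, 270/7, 291/7]
+L2 (α=2/3) → [2482/21, 118/7, 153/7]
+L3 (α=3/8) → [20537/168, 100/7, 702/7]
+L4 (α=1/4) → [21545/224, 285/7, 950/7]
rounded: [96, 41, 136]

at x=0,y=0 over L1,L2,L3,L4:
L1 α=1/7: [41/7, 240/7, 227/7]
L2 α=5/6: [493/21, 985/7, 1079/14]
L3 α=0: [493/21, 985/7, 1079/14]
L4 α=6/7: [31237/147, 1531/49, 4775/98]
rounded: [212, 31, 49]

query (0,1) [L1,L2,L3,L4,L5] — begin 0,0,0
after L1 α=0: [0, 0, 0]
after L2 α=1/3: [5/3, 17, 176/3]
after L3 α=1/2: [227/6, 83/2, 124/3]
after L4 α=3/4: [983/24, 1019/8, 539/6]
after L5 α=1/2: [1391/48, 2379/16, 1325/12]
rounded: [29, 149, 110]

query (0,2) [L1,L2,L3,L4] — begin 0,0,0
after L1 α=1: [127, 37, 155]
after L2 α=0: [127, 37, 155]
after L3 α=2/3: [317/3, 15, 553/3]
after L4 α=1/2: [304/3, 29/2, 961/6]
rounded: [101, 14, 160]

at x=1,y=2 over L1,L2,L3,L4,L6:
after L1 α=5/8: [105/8, 1155/8, 595/8]
after L2 α=2/3: [211/8, 1057/8, 4643/24]
after L3 α=4/5: [2099/40, 3329/40, 16643/120]
after L4 α=7/8: [61179/320, 20689/320, 59483/960]
after L6 α=3/4: [91899/1280, 48529/1280, 511643/3840]
rounded: [72, 38, 133]

(2,1) stack=L1,L2,L3,L4,L6,L7; from [0,0,0]:
L1 α=2/7: [368/7, 184/7, 8]
L2 α=1/2: [996/7, 275/14, 120]
L3 α=1/3: [3280/21, 940/21, 442/3]
L4 α=3/4: [3025/21, 16123/84, 2575/12]
L6 α=0: [3025/21, 16123/84, 2575/12]
L7 α=1/4: [2083/14, 18643/112, 3179/16]
= [149, 166, 199]

at x=1,y=2 over L1,L2,L3,L4,L6,L8:
+L1 (α=5/8) → [105/8, 1155/8, 595/8]
+L2 (α=2/3) → [211/8, 1057/8, 4643/24]
+L3 (α=4/5) → [2099/40, 3329/40, 16643/120]
+L4 (α=7/8) → [61179/320, 20689/320, 59483/960]
+L6 (α=3/4) → [91899/1280, 48529/1280, 511643/3840]
+L8 (α=4/5) → [1054459/6400, 1349009/6400, 3860123/19200]
rounded: [165, 211, 201]

at x=1,y=0 over L1,L2,L3,L4,L6,L8:
after L1 α=0: [0, 0, 0]
after L2 α=1/8: [243/8, 93/8, 23]
after L3 α=1/2: [1795/16, 189/16, 123]
after L4 α=1: [69, 253, 209]
after L6 α=1: [88, 239, 127]
after L8 α=7/8: [151/8, 1457/8, 1611/8]
rounded: [19, 182, 201]

(0,2) stack=L1,L2,L3,L4,L6,L8; from [0,0,0]:
L1 α=1: [127, 37, 155]
L2 α=0: [127, 37, 155]
L3 α=2/3: [317/3, 15, 553/3]
L4 α=1/2: [304/3, 29/2, 961/6]
L6 α=1/2: [362/3, 413/4, 1351/12]
L8 α=1/2: [397/3, 1349/8, 2467/24]
= [132, 169, 103]


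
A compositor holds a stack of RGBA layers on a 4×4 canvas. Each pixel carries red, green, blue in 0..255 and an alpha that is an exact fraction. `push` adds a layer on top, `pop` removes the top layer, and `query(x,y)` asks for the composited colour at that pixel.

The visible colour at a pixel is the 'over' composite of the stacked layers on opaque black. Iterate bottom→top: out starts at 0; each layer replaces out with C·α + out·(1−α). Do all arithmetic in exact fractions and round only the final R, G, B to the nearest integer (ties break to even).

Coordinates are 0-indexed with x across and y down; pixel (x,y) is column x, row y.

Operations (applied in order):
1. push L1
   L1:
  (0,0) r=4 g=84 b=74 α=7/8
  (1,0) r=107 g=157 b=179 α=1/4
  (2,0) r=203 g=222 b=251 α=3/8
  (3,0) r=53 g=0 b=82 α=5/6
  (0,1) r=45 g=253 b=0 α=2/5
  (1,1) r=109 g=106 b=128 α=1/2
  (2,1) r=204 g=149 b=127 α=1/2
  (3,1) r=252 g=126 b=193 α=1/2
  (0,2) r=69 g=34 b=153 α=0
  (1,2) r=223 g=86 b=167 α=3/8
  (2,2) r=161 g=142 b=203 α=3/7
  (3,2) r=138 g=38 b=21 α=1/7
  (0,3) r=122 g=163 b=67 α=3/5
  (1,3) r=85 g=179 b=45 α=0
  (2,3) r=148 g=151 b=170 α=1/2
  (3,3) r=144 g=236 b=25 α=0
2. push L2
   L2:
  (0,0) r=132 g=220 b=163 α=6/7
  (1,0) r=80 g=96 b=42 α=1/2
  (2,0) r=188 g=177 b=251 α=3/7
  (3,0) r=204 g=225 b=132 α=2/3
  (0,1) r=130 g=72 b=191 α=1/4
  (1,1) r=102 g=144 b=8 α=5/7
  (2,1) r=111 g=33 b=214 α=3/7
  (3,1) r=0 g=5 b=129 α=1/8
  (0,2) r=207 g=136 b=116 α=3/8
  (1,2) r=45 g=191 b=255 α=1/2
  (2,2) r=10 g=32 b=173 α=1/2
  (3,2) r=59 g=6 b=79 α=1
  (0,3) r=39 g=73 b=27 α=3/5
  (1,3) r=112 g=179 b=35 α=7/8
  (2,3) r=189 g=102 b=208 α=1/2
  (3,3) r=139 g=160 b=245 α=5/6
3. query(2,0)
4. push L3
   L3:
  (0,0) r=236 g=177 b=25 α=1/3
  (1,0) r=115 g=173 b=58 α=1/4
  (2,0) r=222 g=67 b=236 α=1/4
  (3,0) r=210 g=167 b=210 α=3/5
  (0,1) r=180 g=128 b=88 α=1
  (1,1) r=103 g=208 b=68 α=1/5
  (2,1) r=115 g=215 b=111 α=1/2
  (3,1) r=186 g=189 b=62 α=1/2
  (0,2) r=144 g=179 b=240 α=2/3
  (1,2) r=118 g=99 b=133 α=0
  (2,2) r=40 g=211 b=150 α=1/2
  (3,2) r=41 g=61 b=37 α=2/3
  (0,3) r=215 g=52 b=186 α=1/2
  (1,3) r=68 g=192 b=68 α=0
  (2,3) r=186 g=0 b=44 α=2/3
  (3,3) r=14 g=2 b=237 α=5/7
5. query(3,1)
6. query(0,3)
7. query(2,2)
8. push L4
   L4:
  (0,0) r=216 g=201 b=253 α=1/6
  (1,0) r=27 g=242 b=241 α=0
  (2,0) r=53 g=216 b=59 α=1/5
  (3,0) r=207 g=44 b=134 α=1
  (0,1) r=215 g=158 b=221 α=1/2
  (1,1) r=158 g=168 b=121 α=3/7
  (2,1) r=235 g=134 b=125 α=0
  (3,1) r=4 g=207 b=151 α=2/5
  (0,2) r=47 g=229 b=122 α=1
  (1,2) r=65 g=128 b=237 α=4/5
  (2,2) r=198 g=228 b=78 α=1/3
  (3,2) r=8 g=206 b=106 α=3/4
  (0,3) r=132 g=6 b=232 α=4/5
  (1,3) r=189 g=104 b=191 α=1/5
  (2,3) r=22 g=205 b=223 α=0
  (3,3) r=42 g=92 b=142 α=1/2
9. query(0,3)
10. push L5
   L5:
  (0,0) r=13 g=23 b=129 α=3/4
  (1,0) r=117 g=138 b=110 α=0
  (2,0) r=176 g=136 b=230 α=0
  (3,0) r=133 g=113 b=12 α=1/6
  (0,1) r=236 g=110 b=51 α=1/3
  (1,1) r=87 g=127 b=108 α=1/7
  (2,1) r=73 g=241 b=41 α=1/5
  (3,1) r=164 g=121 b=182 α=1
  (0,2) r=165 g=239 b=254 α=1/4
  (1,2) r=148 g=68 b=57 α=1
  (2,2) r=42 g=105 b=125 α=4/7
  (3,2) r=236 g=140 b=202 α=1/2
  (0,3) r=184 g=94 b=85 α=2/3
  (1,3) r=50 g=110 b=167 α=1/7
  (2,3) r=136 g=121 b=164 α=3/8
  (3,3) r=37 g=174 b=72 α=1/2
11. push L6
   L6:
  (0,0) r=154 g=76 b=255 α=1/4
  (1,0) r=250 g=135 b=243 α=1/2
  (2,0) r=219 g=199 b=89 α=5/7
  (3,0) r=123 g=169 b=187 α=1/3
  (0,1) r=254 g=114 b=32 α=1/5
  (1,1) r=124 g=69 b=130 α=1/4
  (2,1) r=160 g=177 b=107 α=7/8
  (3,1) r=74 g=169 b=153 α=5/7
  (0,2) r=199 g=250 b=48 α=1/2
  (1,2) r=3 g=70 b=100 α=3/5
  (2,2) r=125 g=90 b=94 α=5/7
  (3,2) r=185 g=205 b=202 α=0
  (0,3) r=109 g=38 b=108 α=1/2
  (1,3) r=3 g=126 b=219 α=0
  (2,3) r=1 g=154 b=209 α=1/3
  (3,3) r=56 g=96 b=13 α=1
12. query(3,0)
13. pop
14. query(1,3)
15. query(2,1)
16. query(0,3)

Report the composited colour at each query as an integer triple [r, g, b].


(2,0) stack=L1,L2; from [0,0,0]:
after L1 α=3/8: [609/8, 333/4, 753/8]
after L2 α=3/7: [1737/14, 864/7, 2259/14]
= [124, 123, 161]

at x=3,y=1 over L1,L2,L3:
L1 α=1/2: [126, 63, 193/2]
L2 α=1/8: [441/4, 223/4, 1609/16]
L3 α=1/2: [1185/8, 979/8, 2601/32]
= [148, 122, 81]

(0,3) stack=L1,L2,L3; from [0,0,0]:
after L1 α=3/5: [366/5, 489/5, 201/5]
after L2 α=3/5: [1317/25, 2073/25, 807/25]
after L3 α=1/2: [3346/25, 3373/50, 5457/50]
→ [134, 67, 109]

query (2,2) [L1,L2,L3] — begin 0,0,0
L1 α=3/7: [69, 426/7, 87]
L2 α=1/2: [79/2, 325/7, 130]
L3 α=1/2: [159/4, 901/7, 140]
→ [40, 129, 140]

(0,3) stack=L1,L2,L3,L4; from [0,0,0]:
L1 α=3/5: [366/5, 489/5, 201/5]
L2 α=3/5: [1317/25, 2073/25, 807/25]
L3 α=1/2: [3346/25, 3373/50, 5457/50]
L4 α=4/5: [16546/125, 4573/250, 51857/250]
= [132, 18, 207]

(3,0) stack=L1,L2,L3,L4,L5,L6; from [0,0,0]:
after L1 α=5/6: [265/6, 0, 205/3]
after L2 α=2/3: [2713/18, 150, 997/9]
after L3 α=3/5: [8383/45, 801/5, 7664/45]
after L4 α=1: [207, 44, 134]
after L5 α=1/6: [584/3, 111/2, 341/3]
after L6 α=1/3: [1537/9, 280/3, 1243/9]
= [171, 93, 138]

(1,3) stack=L1,L2,L3,L4,L5; from [0,0,0]:
L1 α=0: [0, 0, 0]
L2 α=7/8: [98, 1253/8, 245/8]
L3 α=0: [98, 1253/8, 245/8]
L4 α=1/5: [581/5, 1461/10, 627/10]
L5 α=1/7: [3736/35, 4933/35, 388/5]
= [107, 141, 78]

(2,1) stack=L1,L2,L3,L4,L5; from [0,0,0]:
L1 α=1/2: [102, 149/2, 127/2]
L2 α=3/7: [741/7, 397/7, 128]
L3 α=1/2: [773/7, 951/7, 239/2]
L4 α=0: [773/7, 951/7, 239/2]
L5 α=1/5: [3603/35, 5491/35, 519/5]
= [103, 157, 104]

query (0,3) [L1,L2,L3,L4,L5] — begin 0,0,0
after L1 α=3/5: [366/5, 489/5, 201/5]
after L2 α=3/5: [1317/25, 2073/25, 807/25]
after L3 α=1/2: [3346/25, 3373/50, 5457/50]
after L4 α=4/5: [16546/125, 4573/250, 51857/250]
after L5 α=2/3: [62546/375, 17191/250, 94357/750]
rounded: [167, 69, 126]
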